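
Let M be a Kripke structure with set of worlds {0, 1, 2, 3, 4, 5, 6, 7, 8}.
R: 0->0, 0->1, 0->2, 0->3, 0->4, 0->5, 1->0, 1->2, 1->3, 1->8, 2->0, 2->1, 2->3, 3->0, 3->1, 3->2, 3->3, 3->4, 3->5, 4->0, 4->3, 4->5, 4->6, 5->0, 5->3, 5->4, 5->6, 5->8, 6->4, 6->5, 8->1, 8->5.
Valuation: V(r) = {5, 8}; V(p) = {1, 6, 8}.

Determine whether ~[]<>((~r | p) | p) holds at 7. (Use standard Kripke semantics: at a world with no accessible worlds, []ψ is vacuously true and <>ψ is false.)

At 7: []<>((~r | p) | p) is true, so ~[]<>((~r | p) | p) is false.
  At 7: no accessible worlds, so []<>((~r | p) | p) holds vacuously.

No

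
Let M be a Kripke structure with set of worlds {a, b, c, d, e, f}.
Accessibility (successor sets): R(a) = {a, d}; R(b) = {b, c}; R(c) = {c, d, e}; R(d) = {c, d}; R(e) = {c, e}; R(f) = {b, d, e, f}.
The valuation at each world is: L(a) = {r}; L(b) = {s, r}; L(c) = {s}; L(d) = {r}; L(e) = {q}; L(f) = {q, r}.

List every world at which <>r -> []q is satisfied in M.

e

Let φ = <>r -> []q. Evaluate φ at each world:
  a (successors {a, d}): φ is false.
  b (successors {b, c}): φ is false.
  c (successors {c, d, e}): φ is false.
  d (successors {c, d}): φ is false.
  e (successors {c, e}): φ is true.
  f (successors {b, d, e, f}): φ is false.
For instance, at b:
  At b: <>r is true, []q is false, so <>r -> []q is false.
    At b: <>r requires r at some successor in {b, c}.
      r holds at b, so <>r is true at b.
    At b: []q requires q at every successor {b, c}.
      q fails at b, so []q is false at b.
Satisfying worlds: {e}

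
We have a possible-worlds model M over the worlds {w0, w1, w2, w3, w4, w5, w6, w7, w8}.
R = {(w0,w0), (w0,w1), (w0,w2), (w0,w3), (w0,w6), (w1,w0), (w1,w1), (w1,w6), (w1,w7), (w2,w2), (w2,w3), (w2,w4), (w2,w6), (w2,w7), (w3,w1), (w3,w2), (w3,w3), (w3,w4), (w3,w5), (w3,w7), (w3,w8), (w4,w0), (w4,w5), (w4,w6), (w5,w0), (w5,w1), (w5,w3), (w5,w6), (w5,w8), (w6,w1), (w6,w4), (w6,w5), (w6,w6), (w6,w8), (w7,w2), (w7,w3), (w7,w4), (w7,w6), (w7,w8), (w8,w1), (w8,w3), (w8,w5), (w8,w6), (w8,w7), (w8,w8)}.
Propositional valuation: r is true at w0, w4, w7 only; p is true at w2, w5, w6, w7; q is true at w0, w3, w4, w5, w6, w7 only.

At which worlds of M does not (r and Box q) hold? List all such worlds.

w0, w1, w2, w3, w5, w6, w7, w8

Let φ = not (r and Box q). Evaluate φ at each world:
  w0 (successors {w0, w1, w2, w3, w6}): φ is true.
  w1 (successors {w0, w1, w6, w7}): φ is true.
  w2 (successors {w2, w3, w4, w6, w7}): φ is true.
  w3 (successors {w1, w2, w3, w4, w5, w7, w8}): φ is true.
  w4 (successors {w0, w5, w6}): φ is false.
  w5 (successors {w0, w1, w3, w6, w8}): φ is true.
  w6 (successors {w1, w4, w5, w6, w8}): φ is true.
  w7 (successors {w2, w3, w4, w6, w8}): φ is true.
  w8 (successors {w1, w3, w5, w6, w7, w8}): φ is true.
For instance, at w0:
  At w0: r and Box q is false, so not (r and Box q) is true.
    At w0: r is true, Box q is false, so r and Box q is false.
      At w0: Box q requires q at every successor {w0, w1, w2, w3, w6}.
        q fails at w1, so Box q is false at w0.
Satisfying worlds: {w0, w1, w2, w3, w5, w6, w7, w8}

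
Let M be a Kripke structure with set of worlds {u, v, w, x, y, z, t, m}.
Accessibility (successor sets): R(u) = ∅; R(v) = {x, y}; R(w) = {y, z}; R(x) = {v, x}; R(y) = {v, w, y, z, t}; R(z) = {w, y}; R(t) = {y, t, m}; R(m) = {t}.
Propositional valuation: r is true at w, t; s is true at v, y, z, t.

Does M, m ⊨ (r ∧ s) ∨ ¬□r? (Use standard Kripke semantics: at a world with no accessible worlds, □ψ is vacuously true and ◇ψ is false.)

At m: r ∧ s is false, ¬□r is false, so (r ∧ s) ∨ ¬□r is false.
  At m: □r is true, so ¬□r is false.
    At m: □r requires r at every successor {t}.
      At t: r is true.
    So □r is true at m.

No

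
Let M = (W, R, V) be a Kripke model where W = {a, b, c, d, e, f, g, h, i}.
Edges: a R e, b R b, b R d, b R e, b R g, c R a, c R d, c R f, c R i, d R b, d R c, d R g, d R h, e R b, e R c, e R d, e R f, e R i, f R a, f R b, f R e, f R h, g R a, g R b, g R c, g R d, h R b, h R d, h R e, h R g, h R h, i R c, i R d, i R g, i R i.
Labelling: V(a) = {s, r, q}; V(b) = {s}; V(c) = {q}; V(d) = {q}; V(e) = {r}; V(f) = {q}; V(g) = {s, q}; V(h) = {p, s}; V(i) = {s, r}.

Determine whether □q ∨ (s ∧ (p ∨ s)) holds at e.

At e: □q is false, s ∧ (p ∨ s) is false, so □q ∨ (s ∧ (p ∨ s)) is false.
  At e: □q requires q at every successor {b, c, d, f, i}.
    q fails at b, so □q is false at e.

No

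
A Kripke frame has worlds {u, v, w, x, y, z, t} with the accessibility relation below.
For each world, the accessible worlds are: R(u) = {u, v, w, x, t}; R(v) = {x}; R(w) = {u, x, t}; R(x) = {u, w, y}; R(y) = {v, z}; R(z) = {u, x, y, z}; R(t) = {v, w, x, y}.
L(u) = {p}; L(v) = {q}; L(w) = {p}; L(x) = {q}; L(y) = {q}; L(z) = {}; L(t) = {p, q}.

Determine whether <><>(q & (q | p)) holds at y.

Recall that <>ψ holds at a world iff ψ holds at some accessible world.
At y: <><>(q & (q | p)) requires <>(q & (q | p)) at some successor in {v, z}.
  <>(q & (q | p)) holds at v, so <><>(q & (q | p)) is true at y.
    At v: <>(q & (q | p)) requires q & (q | p) at some successor in {x}.
      q & (q | p) holds at x, so <>(q & (q | p)) is true at v.

Yes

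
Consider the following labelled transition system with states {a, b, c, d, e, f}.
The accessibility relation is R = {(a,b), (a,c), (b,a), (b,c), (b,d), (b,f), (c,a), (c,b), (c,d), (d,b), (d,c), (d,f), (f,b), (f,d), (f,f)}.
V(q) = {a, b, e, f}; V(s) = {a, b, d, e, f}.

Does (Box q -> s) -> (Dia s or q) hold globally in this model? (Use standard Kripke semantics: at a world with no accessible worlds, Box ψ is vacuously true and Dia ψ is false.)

Recall that Box ψ holds at a world iff ψ holds at every accessible world, and Dia ψ holds iff ψ holds at some accessible world.
Let φ = (Box q -> s) -> (Dia s or q). Evaluate φ at each world:
  a (successors {b, c}): φ is true.
  b (successors {a, c, d, f}): φ is true.
  c (successors {a, b, d}): φ is true.
  d (successors {b, c, f}): φ is true.
  e (successors ∅): φ is true.
  f (successors {b, d, f}): φ is true.
For instance, at a:
  At a: Box q -> s is true, Dia s or q is true, so (Box q -> s) -> (Dia s or q) is true.
    At a: Box q is false, s is true, so Box q -> s is true.
      At a: Box q requires q at every successor {b, c}.
        q fails at c, so Box q is false at a.
    At a: Dia s is true, q is true, so Dia s or q is true.
      At a: Dia s requires s at some successor in {b, c}.
        s holds at b, so Dia s is true at a.

Yes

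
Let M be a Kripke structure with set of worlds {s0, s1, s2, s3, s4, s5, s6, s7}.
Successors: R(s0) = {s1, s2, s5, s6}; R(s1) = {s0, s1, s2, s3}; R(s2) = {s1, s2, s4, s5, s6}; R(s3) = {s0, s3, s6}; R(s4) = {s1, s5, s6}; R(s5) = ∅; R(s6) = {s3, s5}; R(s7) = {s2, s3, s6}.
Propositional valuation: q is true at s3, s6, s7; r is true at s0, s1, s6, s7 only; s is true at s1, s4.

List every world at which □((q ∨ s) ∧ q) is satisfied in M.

s5

Recall that □ψ holds at a world iff ψ holds at every accessible world, and ◇ψ holds iff ψ holds at some accessible world.
Let φ = □((q ∨ s) ∧ q). Evaluate φ at each world:
  s0 (successors {s1, s2, s5, s6}): φ is false.
  s1 (successors {s0, s1, s2, s3}): φ is false.
  s2 (successors {s1, s2, s4, s5, s6}): φ is false.
  s3 (successors {s0, s3, s6}): φ is false.
  s4 (successors {s1, s5, s6}): φ is false.
  s5 (successors ∅): φ is true.
  s6 (successors {s3, s5}): φ is false.
  s7 (successors {s2, s3, s6}): φ is false.
For instance, at s1:
  At s1: □((q ∨ s) ∧ q) requires (q ∨ s) ∧ q at every successor {s0, s1, s2, s3}.
    (q ∨ s) ∧ q fails at s0, so □((q ∨ s) ∧ q) is false at s1.
Satisfying worlds: {s5}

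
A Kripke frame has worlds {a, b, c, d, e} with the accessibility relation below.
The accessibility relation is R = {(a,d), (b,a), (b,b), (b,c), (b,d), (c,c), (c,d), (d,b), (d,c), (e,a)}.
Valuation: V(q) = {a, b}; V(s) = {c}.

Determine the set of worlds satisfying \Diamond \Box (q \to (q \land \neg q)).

b, c, d, e

Recall that \Box ψ holds at a world iff ψ holds at every accessible world, and \Diamond ψ holds iff ψ holds at some accessible world.
Let φ = \Diamond \Box (q \to (q \land \neg q)). Evaluate φ at each world:
  a (successors {d}): φ is false.
  b (successors {a, b, c, d}): φ is true.
  c (successors {c, d}): φ is true.
  d (successors {b, c}): φ is true.
  e (successors {a}): φ is true.
For instance, at a:
  At a: \Diamond \Box (q \to (q \land \neg q)) requires \Box (q \to (q \land \neg q)) at some successor in {d}.
    At d: \Box (q \to (q \land \neg q)) is false.
  So \Diamond \Box (q \to (q \land \neg q)) is false at a.
Satisfying worlds: {b, c, d, e}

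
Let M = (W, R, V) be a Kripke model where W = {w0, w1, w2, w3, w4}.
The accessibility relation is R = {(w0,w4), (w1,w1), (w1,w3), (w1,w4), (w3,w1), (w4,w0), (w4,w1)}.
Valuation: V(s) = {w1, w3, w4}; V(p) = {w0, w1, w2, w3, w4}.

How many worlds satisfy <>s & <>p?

Let φ = <>s & <>p. Evaluate φ at each world:
  w0 (successors {w4}): φ is true.
  w1 (successors {w1, w3, w4}): φ is true.
  w2 (successors ∅): φ is false.
  w3 (successors {w1}): φ is true.
  w4 (successors {w0, w1}): φ is true.
For instance, at w0:
  At w0: <>s is true, <>p is true, so <>s & <>p is true.
    At w0: <>s requires s at some successor in {w4}.
      s holds at w4, so <>s is true at w0.
    At w0: <>p requires p at some successor in {w4}.
      p holds at w4, so <>p is true at w0.
Satisfying worlds: {w0, w1, w3, w4}

4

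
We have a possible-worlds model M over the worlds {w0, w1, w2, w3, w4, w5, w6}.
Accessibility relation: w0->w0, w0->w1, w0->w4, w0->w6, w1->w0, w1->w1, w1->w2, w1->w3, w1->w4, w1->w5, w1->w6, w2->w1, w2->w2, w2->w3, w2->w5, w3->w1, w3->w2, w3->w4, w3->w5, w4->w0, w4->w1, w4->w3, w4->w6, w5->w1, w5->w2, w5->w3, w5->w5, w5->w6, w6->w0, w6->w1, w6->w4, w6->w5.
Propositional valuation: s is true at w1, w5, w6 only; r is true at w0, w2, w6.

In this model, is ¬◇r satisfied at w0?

Recall that ◇ψ holds at a world iff ψ holds at some accessible world.
At w0: ◇r is true, so ¬◇r is false.
  At w0: ◇r requires r at some successor in {w0, w1, w4, w6}.
    r holds at w0, so ◇r is true at w0.

No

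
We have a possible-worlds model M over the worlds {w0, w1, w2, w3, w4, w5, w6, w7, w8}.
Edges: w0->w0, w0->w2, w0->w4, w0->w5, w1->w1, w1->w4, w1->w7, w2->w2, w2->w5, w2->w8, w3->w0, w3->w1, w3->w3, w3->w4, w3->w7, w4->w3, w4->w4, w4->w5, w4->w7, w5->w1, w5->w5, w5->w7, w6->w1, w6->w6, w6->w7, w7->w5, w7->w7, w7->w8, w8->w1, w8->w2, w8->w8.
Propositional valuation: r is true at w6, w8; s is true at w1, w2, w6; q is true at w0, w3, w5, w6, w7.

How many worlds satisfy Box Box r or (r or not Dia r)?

Recall that Box ψ holds at a world iff ψ holds at every accessible world, and Dia ψ holds iff ψ holds at some accessible world.
Let φ = Box Box r or (r or not Dia r). Evaluate φ at each world:
  w0 (successors {w0, w2, w4, w5}): φ is true.
  w1 (successors {w1, w4, w7}): φ is true.
  w2 (successors {w2, w5, w8}): φ is false.
  w3 (successors {w0, w1, w3, w4, w7}): φ is true.
  w4 (successors {w3, w4, w5, w7}): φ is true.
  w5 (successors {w1, w5, w7}): φ is true.
  w6 (successors {w1, w6, w7}): φ is true.
  w7 (successors {w5, w7, w8}): φ is false.
  w8 (successors {w1, w2, w8}): φ is true.
For instance, at w0:
  At w0: Box Box r is false, r or not Dia r is true, so Box Box r or (r or not Dia r) is true.
    At w0: Box Box r requires Box r at every successor {w0, w2, w4, w5}.
      Box r fails at w0, so Box Box r is false at w0.
    At w0: r is false, not Dia r is true, so r or not Dia r is true.
      At w0: Dia r is false, so not Dia r is true.
Satisfying worlds: {w0, w1, w3, w4, w5, w6, w8}

7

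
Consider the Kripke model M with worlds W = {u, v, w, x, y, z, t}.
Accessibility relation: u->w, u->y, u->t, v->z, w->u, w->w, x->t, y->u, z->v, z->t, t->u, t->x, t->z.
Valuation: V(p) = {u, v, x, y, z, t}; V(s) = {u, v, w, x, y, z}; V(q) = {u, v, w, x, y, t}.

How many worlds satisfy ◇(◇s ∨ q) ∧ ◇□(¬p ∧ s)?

Recall that □ψ holds at a world iff ψ holds at every accessible world, and ◇ψ holds iff ψ holds at some accessible world.
Let φ = ◇(◇s ∨ q) ∧ ◇□(¬p ∧ s). Evaluate φ at each world:
  u (successors {w, y, t}): φ is false.
  v (successors {z}): φ is false.
  w (successors {u, w}): φ is false.
  x (successors {t}): φ is false.
  y (successors {u}): φ is false.
  z (successors {v, t}): φ is false.
  t (successors {u, x, z}): φ is false.
For instance, at z:
  At z: ◇(◇s ∨ q) is true, ◇□(¬p ∧ s) is false, so ◇(◇s ∨ q) ∧ ◇□(¬p ∧ s) is false.
    At z: ◇(◇s ∨ q) requires ◇s ∨ q at some successor in {v, t}.
      ◇s ∨ q holds at v, so ◇(◇s ∨ q) is true at z.
    At z: ◇□(¬p ∧ s) requires □(¬p ∧ s) at some successor in {v, t}.
      At v: □(¬p ∧ s) is false.
      At t: □(¬p ∧ s) is false.
    So ◇□(¬p ∧ s) is false at z.
Satisfying worlds: none.

0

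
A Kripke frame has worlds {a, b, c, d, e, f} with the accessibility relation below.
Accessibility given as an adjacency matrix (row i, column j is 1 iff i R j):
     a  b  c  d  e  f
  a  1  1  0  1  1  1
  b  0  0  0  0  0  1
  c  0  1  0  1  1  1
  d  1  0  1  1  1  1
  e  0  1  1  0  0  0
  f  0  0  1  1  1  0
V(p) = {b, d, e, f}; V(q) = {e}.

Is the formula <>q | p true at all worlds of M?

Let φ = <>q | p. Evaluate φ at each world:
  a (successors {a, b, d, e, f}): φ is true.
  b (successors {f}): φ is true.
  c (successors {b, d, e, f}): φ is true.
  d (successors {a, c, d, e, f}): φ is true.
  e (successors {b, c}): φ is true.
  f (successors {c, d, e}): φ is true.
For instance, at d:
  At d: <>q is true, p is true, so <>q | p is true.
    At d: <>q requires q at some successor in {a, c, d, e, f}.
      q holds at e, so <>q is true at d.

Yes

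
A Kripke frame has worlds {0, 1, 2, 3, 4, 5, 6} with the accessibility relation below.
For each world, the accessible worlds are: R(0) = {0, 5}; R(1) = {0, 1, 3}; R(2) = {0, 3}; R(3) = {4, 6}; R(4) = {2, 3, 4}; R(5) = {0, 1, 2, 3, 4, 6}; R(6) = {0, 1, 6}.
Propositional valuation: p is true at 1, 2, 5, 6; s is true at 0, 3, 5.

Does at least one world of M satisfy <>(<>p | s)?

Yes

Let φ = <>(<>p | s). Evaluate φ at each world:
  0 (successors {0, 5}): φ is true.
  1 (successors {0, 1, 3}): φ is true.
  2 (successors {0, 3}): φ is true.
  3 (successors {4, 6}): φ is true.
  4 (successors {2, 3, 4}): φ is true.
  5 (successors {0, 1, 2, 3, 4, 6}): φ is true.
  6 (successors {0, 1, 6}): φ is true.
Detail at 0 (witness):
  At 0: <>(<>p | s) requires <>p | s at some successor in {0, 5}.
    <>p | s holds at 0, so <>(<>p | s) is true at 0.
      At 0: <>p is true, s is true, so <>p | s is true.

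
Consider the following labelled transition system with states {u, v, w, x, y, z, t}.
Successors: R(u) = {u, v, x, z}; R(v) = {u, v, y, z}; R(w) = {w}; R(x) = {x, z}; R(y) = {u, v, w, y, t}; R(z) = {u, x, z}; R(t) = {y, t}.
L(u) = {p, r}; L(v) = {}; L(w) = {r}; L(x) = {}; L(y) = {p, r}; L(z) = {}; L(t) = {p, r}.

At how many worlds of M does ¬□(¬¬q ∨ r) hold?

Let φ = ¬□(¬¬q ∨ r). Evaluate φ at each world:
  u (successors {u, v, x, z}): φ is true.
  v (successors {u, v, y, z}): φ is true.
  w (successors {w}): φ is false.
  x (successors {x, z}): φ is true.
  y (successors {u, v, w, y, t}): φ is true.
  z (successors {u, x, z}): φ is true.
  t (successors {y, t}): φ is false.
For instance, at v:
  At v: □(¬¬q ∨ r) is false, so ¬□(¬¬q ∨ r) is true.
    At v: □(¬¬q ∨ r) requires ¬¬q ∨ r at every successor {u, v, y, z}.
      ¬¬q ∨ r fails at v, so □(¬¬q ∨ r) is false at v.
Satisfying worlds: {u, v, x, y, z}

5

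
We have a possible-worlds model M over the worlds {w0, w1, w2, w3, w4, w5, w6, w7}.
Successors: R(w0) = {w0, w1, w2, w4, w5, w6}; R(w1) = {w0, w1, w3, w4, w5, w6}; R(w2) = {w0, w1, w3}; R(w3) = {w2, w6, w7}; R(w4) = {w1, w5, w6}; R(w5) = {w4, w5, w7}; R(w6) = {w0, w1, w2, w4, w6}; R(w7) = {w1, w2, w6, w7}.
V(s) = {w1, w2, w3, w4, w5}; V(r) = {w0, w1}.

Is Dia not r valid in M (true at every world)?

Yes

Let φ = Dia not r. Evaluate φ at each world:
  w0 (successors {w0, w1, w2, w4, w5, w6}): φ is true.
  w1 (successors {w0, w1, w3, w4, w5, w6}): φ is true.
  w2 (successors {w0, w1, w3}): φ is true.
  w3 (successors {w2, w6, w7}): φ is true.
  w4 (successors {w1, w5, w6}): φ is true.
  w5 (successors {w4, w5, w7}): φ is true.
  w6 (successors {w0, w1, w2, w4, w6}): φ is true.
  w7 (successors {w1, w2, w6, w7}): φ is true.
For instance, at w6:
  At w6: Dia not r requires not r at some successor in {w0, w1, w2, w4, w6}.
    not r holds at w2, so Dia not r is true at w6.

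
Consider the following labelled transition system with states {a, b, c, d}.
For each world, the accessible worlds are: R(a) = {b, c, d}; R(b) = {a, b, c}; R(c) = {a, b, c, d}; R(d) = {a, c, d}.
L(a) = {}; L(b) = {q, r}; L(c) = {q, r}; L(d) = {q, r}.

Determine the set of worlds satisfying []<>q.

Let φ = []<>q. Evaluate φ at each world:
  a (successors {b, c, d}): φ is true.
  b (successors {a, b, c}): φ is true.
  c (successors {a, b, c, d}): φ is true.
  d (successors {a, c, d}): φ is true.
For instance, at c:
  At c: []<>q requires <>q at every successor {a, b, c, d}.
    At a: <>q is true.
    At b: <>q is true.
    At c: <>q is true.
    At d: <>q is true.
  So []<>q is true at c.
Satisfying worlds: {a, b, c, d}

a, b, c, d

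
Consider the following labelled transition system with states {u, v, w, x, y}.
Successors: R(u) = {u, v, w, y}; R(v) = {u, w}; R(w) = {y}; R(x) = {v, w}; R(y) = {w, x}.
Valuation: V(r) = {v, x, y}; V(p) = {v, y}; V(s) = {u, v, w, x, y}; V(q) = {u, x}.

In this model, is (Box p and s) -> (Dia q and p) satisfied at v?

At v: Box p and s is false, Dia q and p is true, so (Box p and s) -> (Dia q and p) is true.
  At v: Box p is false, s is true, so Box p and s is false.
    At v: Box p requires p at every successor {u, w}.
      p fails at u, so Box p is false at v.
  At v: Dia q is true, p is true, so Dia q and p is true.
    At v: Dia q requires q at some successor in {u, w}.
      q holds at u, so Dia q is true at v.

Yes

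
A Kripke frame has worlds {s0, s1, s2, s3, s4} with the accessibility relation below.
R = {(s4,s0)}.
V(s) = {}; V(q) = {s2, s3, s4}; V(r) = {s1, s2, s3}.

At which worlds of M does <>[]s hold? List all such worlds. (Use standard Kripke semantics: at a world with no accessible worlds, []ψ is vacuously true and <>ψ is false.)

s4

Let φ = <>[]s. Evaluate φ at each world:
  s0 (successors ∅): φ is false.
  s1 (successors ∅): φ is false.
  s2 (successors ∅): φ is false.
  s3 (successors ∅): φ is false.
  s4 (successors {s0}): φ is true.
For instance, at s4:
  At s4: <>[]s requires []s at some successor in {s0}.
    []s holds at s0, so <>[]s is true at s4.
      At s0: no accessible worlds, so []s holds vacuously.
Satisfying worlds: {s4}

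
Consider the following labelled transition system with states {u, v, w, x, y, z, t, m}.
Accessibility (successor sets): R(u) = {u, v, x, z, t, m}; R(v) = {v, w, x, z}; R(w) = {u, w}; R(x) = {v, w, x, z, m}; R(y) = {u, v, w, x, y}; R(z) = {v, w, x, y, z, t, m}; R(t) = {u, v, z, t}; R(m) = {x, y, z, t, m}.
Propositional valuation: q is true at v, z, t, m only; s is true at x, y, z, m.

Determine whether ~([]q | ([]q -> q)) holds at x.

No

Recall that []ψ holds at a world iff ψ holds at every accessible world, and <>ψ holds iff ψ holds at some accessible world.
At x: []q | ([]q -> q) is true, so ~([]q | ([]q -> q)) is false.
  At x: []q is false, []q -> q is true, so []q | ([]q -> q) is true.
    At x: []q requires q at every successor {v, w, x, z, m}.
      q fails at w, so []q is false at x.
    At x: []q is false, q is false, so []q -> q is true.
      At x: []q requires q at every successor {v, w, x, z, m}.
        q fails at w, so []q is false at x.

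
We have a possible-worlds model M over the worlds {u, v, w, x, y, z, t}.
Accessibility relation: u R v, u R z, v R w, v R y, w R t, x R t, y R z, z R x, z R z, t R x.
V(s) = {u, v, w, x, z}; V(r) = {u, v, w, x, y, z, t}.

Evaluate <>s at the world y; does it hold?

At y: <>s requires s at some successor in {z}.
  s holds at z, so <>s is true at y.

Yes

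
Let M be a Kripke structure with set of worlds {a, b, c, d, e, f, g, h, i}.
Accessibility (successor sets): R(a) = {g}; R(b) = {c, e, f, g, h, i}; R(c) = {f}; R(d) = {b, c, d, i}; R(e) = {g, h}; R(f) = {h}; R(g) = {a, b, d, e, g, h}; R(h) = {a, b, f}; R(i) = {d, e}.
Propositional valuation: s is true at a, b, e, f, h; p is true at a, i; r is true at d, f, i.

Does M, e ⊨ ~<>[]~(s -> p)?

Yes

At e: <>[]~(s -> p) is false, so ~<>[]~(s -> p) is true.
  At e: <>[]~(s -> p) requires []~(s -> p) at some successor in {g, h}.
    At g: []~(s -> p) is false.
    At h: []~(s -> p) is false.
  So <>[]~(s -> p) is false at e.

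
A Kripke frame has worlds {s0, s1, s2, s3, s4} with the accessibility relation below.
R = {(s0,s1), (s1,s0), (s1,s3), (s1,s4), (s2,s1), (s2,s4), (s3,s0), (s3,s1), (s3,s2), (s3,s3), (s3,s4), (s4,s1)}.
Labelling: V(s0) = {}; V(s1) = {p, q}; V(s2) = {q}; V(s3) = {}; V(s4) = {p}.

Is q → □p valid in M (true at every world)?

No

Recall that □ψ holds at a world iff ψ holds at every accessible world, and ◇ψ holds iff ψ holds at some accessible world.
Let φ = q → □p. Evaluate φ at each world:
  s0 (successors {s1}): φ is true.
  s1 (successors {s0, s3, s4}): φ is false.
  s2 (successors {s1, s4}): φ is true.
  s3 (successors {s0, s1, s2, s3, s4}): φ is true.
  s4 (successors {s1}): φ is true.
Detail at s1 (counterexample):
  At s1: q is true, □p is false, so q → □p is false.
    At s1: □p requires p at every successor {s0, s3, s4}.
      p fails at s0, so □p is false at s1.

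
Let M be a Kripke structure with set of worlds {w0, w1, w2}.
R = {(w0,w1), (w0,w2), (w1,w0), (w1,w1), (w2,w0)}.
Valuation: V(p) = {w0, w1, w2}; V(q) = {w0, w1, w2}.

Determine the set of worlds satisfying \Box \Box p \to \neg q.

none

Recall that \Box ψ holds at a world iff ψ holds at every accessible world, and \Diamond ψ holds iff ψ holds at some accessible world.
Let φ = \Box \Box p \to \neg q. Evaluate φ at each world:
  w0 (successors {w1, w2}): φ is false.
  w1 (successors {w0, w1}): φ is false.
  w2 (successors {w0}): φ is false.
For instance, at w1:
  At w1: \Box \Box p is true, \neg q is false, so \Box \Box p \to \neg q is false.
    At w1: \Box \Box p requires \Box p at every successor {w0, w1}.
      At w0: \Box p is true.
      At w1: \Box p is true.
    So \Box \Box p is true at w1.
Satisfying worlds: none.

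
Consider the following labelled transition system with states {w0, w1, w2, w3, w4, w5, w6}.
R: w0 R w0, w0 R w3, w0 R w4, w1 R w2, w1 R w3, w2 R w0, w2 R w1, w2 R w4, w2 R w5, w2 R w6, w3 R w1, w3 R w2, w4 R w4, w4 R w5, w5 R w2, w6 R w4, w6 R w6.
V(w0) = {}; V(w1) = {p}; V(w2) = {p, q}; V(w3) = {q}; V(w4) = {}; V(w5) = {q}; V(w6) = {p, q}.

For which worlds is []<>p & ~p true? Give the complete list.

w3, w5

Recall that []ψ holds at a world iff ψ holds at every accessible world, and <>ψ holds iff ψ holds at some accessible world.
Let φ = []<>p & ~p. Evaluate φ at each world:
  w0 (successors {w0, w3, w4}): φ is false.
  w1 (successors {w2, w3}): φ is false.
  w2 (successors {w0, w1, w4, w5, w6}): φ is false.
  w3 (successors {w1, w2}): φ is true.
  w4 (successors {w4, w5}): φ is false.
  w5 (successors {w2}): φ is true.
  w6 (successors {w4, w6}): φ is false.
For instance, at w1:
  At w1: []<>p is true, ~p is false, so []<>p & ~p is false.
    At w1: []<>p requires <>p at every successor {w2, w3}.
      At w2: <>p is true.
      At w3: <>p is true.
    So []<>p is true at w1.
Satisfying worlds: {w3, w5}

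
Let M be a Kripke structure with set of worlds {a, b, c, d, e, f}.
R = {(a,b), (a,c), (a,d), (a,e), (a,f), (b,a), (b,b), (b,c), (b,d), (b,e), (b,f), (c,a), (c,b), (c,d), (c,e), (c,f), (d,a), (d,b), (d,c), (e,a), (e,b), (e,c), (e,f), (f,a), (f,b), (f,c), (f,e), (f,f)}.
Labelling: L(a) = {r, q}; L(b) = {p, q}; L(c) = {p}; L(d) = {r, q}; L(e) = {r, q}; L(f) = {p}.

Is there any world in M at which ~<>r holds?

No

Let φ = ~<>r. Evaluate φ at each world:
  a (successors {b, c, d, e, f}): φ is false.
  b (successors {a, b, c, d, e, f}): φ is false.
  c (successors {a, b, d, e, f}): φ is false.
  d (successors {a, b, c}): φ is false.
  e (successors {a, b, c, f}): φ is false.
  f (successors {a, b, c, e, f}): φ is false.
For instance, at d:
  At d: <>r is true, so ~<>r is false.
    At d: <>r requires r at some successor in {a, b, c}.
      r holds at a, so <>r is true at d.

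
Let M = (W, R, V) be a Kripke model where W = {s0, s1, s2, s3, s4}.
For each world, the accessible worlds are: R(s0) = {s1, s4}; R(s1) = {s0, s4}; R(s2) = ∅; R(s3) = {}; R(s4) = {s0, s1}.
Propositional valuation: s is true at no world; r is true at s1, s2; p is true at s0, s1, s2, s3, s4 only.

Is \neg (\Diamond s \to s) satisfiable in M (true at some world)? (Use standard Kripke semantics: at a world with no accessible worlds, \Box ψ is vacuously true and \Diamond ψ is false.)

Let φ = \neg (\Diamond s \to s). Evaluate φ at each world:
  s0 (successors {s1, s4}): φ is false.
  s1 (successors {s0, s4}): φ is false.
  s2 (successors ∅): φ is false.
  s3 (successors ∅): φ is false.
  s4 (successors {s0, s1}): φ is false.
For instance, at s1:
  At s1: \Diamond s \to s is true, so \neg (\Diamond s \to s) is false.
    At s1: \Diamond s is false, s is false, so \Diamond s \to s is true.
      At s1: \Diamond s requires s at some successor in {s0, s4}.
        At s0: s is false.
        At s4: s is false.
      So \Diamond s is false at s1.

No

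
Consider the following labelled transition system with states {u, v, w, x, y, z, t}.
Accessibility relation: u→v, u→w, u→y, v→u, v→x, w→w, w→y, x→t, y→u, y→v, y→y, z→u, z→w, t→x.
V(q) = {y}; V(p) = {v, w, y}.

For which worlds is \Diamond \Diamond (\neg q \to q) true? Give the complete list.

u, v, w, y, z

Let φ = \Diamond \Diamond (\neg q \to q). Evaluate φ at each world:
  u (successors {v, w, y}): φ is true.
  v (successors {u, x}): φ is true.
  w (successors {w, y}): φ is true.
  x (successors {t}): φ is false.
  y (successors {u, v, y}): φ is true.
  z (successors {u, w}): φ is true.
  t (successors {x}): φ is false.
For instance, at x:
  At x: \Diamond \Diamond (\neg q \to q) requires \Diamond (\neg q \to q) at some successor in {t}.
    At t: \Diamond (\neg q \to q) is false.
  So \Diamond \Diamond (\neg q \to q) is false at x.
Satisfying worlds: {u, v, w, y, z}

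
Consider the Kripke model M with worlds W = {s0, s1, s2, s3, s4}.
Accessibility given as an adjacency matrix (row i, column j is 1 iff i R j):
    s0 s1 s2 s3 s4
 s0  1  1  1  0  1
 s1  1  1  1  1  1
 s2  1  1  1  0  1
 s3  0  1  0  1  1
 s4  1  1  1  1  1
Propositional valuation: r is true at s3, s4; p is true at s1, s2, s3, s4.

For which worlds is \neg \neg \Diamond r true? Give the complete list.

s0, s1, s2, s3, s4

Let φ = \neg \neg \Diamond r. Evaluate φ at each world:
  s0 (successors {s0, s1, s2, s4}): φ is true.
  s1 (successors {s0, s1, s2, s3, s4}): φ is true.
  s2 (successors {s0, s1, s2, s4}): φ is true.
  s3 (successors {s1, s3, s4}): φ is true.
  s4 (successors {s0, s1, s2, s3, s4}): φ is true.
For instance, at s4:
  At s4: \neg \Diamond r is false, so \neg \neg \Diamond r is true.
    At s4: \Diamond r is true, so \neg \Diamond r is false.
      At s4: \Diamond r requires r at some successor in {s0, s1, s2, s3, s4}.
        r holds at s3, so \Diamond r is true at s4.
Satisfying worlds: {s0, s1, s2, s3, s4}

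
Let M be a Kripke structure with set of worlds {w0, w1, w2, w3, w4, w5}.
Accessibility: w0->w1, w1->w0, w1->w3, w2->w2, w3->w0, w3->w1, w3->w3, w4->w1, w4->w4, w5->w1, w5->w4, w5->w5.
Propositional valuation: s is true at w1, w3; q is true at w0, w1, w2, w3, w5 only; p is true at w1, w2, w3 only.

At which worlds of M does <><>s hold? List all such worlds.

w0, w1, w3, w4, w5

Let φ = <><>s. Evaluate φ at each world:
  w0 (successors {w1}): φ is true.
  w1 (successors {w0, w3}): φ is true.
  w2 (successors {w2}): φ is false.
  w3 (successors {w0, w1, w3}): φ is true.
  w4 (successors {w1, w4}): φ is true.
  w5 (successors {w1, w4, w5}): φ is true.
For instance, at w0:
  At w0: <><>s requires <>s at some successor in {w1}.
    <>s holds at w1, so <><>s is true at w0.
      At w1: <>s requires s at some successor in {w0, w3}.
        s holds at w3, so <>s is true at w1.
Satisfying worlds: {w0, w1, w3, w4, w5}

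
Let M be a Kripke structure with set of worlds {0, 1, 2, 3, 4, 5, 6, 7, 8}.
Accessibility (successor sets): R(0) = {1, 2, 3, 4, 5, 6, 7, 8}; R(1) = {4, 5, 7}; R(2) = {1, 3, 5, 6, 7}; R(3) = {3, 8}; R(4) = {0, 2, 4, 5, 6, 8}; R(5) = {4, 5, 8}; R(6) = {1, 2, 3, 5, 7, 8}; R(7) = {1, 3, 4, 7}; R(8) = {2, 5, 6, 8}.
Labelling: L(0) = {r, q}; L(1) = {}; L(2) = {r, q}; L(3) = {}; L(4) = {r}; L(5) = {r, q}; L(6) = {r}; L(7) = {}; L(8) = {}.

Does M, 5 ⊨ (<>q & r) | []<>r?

Yes

Recall that []ψ holds at a world iff ψ holds at every accessible world, and <>ψ holds iff ψ holds at some accessible world.
At 5: <>q & r is true, []<>r is true, so (<>q & r) | []<>r is true.
  At 5: <>q is true, r is true, so <>q & r is true.
    At 5: <>q requires q at some successor in {4, 5, 8}.
      q holds at 5, so <>q is true at 5.
  At 5: []<>r requires <>r at every successor {4, 5, 8}.
      At 4: <>r requires r at some successor in {0, 2, 4, 5, 6, 8}.
        r holds at 0, so <>r is true at 4.
      At 5: <>r requires r at some successor in {4, 5, 8}.
        r holds at 4, so <>r is true at 5.
      At 8: <>r requires r at some successor in {2, 5, 6, 8}.
        r holds at 2, so <>r is true at 8.
  So []<>r is true at 5.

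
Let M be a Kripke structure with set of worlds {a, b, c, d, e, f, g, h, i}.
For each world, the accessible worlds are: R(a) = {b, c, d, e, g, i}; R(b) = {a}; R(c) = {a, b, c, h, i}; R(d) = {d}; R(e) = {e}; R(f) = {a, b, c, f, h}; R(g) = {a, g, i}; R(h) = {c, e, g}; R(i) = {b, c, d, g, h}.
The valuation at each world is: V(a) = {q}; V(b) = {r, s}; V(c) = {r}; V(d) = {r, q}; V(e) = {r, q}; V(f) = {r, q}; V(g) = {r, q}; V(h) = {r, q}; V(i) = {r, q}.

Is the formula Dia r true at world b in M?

No

Recall that Dia ψ holds at a world iff ψ holds at some accessible world.
At b: Dia r requires r at some successor in {a}.
  At a: r is false.
So Dia r is false at b.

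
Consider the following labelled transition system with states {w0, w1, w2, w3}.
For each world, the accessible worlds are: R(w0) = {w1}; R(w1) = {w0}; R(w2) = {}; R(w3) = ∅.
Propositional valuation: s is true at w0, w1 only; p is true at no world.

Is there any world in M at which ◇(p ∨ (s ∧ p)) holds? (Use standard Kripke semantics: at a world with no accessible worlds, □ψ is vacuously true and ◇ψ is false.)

No

Let φ = ◇(p ∨ (s ∧ p)). Evaluate φ at each world:
  w0 (successors {w1}): φ is false.
  w1 (successors {w0}): φ is false.
  w2 (successors ∅): φ is false.
  w3 (successors ∅): φ is false.
For instance, at w1:
  At w1: ◇(p ∨ (s ∧ p)) requires p ∨ (s ∧ p) at some successor in {w0}.
    At w0: p ∨ (s ∧ p) is false.
  So ◇(p ∨ (s ∧ p)) is false at w1.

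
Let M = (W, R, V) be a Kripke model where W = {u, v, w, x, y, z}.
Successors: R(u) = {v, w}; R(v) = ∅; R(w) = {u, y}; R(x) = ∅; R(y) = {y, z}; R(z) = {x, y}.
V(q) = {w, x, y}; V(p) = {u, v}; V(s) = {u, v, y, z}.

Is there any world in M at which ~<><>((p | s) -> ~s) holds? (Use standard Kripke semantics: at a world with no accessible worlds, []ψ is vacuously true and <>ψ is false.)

Yes

Recall that <>ψ holds at a world iff ψ holds at some accessible world.
Let φ = ~<><>((p | s) -> ~s). Evaluate φ at each world:
  u (successors {v, w}): φ is true.
  v (successors ∅): φ is true.
  w (successors {u, y}): φ is false.
  x (successors ∅): φ is true.
  y (successors {y, z}): φ is false.
  z (successors {x, y}): φ is true.
Detail at u (witness):
  At u: <><>((p | s) -> ~s) is false, so ~<><>((p | s) -> ~s) is true.
    At u: <><>((p | s) -> ~s) requires <>((p | s) -> ~s) at some successor in {v, w}.
      At v: <>((p | s) -> ~s) is false.
      At w: <>((p | s) -> ~s) is false.
    So <><>((p | s) -> ~s) is false at u.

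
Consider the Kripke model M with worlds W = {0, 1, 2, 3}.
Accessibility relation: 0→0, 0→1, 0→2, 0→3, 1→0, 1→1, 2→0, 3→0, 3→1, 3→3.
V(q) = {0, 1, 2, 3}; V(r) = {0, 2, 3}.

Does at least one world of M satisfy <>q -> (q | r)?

Yes

Recall that <>ψ holds at a world iff ψ holds at some accessible world.
Let φ = <>q -> (q | r). Evaluate φ at each world:
  0 (successors {0, 1, 2, 3}): φ is true.
  1 (successors {0, 1}): φ is true.
  2 (successors {0}): φ is true.
  3 (successors {0, 1, 3}): φ is true.
Detail at 0 (witness):
  At 0: <>q is true, q | r is true, so <>q -> (q | r) is true.
    At 0: <>q requires q at some successor in {0, 1, 2, 3}.
      q holds at 0, so <>q is true at 0.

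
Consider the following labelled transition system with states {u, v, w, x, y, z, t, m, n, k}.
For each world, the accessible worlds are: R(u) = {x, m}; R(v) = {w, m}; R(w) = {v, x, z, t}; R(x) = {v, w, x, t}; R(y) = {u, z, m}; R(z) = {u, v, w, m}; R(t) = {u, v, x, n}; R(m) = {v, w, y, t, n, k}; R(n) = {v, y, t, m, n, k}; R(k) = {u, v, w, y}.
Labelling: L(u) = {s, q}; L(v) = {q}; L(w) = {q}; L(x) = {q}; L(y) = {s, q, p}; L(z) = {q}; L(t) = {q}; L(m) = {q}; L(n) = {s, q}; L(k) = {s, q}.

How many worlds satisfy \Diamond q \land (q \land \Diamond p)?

3

Let φ = \Diamond q \land (q \land \Diamond p). Evaluate φ at each world:
  u (successors {x, m}): φ is false.
  v (successors {w, m}): φ is false.
  w (successors {v, x, z, t}): φ is false.
  x (successors {v, w, x, t}): φ is false.
  y (successors {u, z, m}): φ is false.
  z (successors {u, v, w, m}): φ is false.
  t (successors {u, v, x, n}): φ is false.
  m (successors {v, w, y, t, n, k}): φ is true.
  n (successors {v, y, t, m, n, k}): φ is true.
  k (successors {u, v, w, y}): φ is true.
For instance, at x:
  At x: \Diamond q is true, q \land \Diamond p is false, so \Diamond q \land (q \land \Diamond p) is false.
    At x: \Diamond q requires q at some successor in {v, w, x, t}.
      q holds at v, so \Diamond q is true at x.
    At x: q is true, \Diamond p is false, so q \land \Diamond p is false.
      At x: \Diamond p requires p at some successor in {v, w, x, t}.
        At v: p is false.
        At w: p is false.
        At x: p is false.
        At t: p is false.
      So \Diamond p is false at x.
Satisfying worlds: {m, n, k}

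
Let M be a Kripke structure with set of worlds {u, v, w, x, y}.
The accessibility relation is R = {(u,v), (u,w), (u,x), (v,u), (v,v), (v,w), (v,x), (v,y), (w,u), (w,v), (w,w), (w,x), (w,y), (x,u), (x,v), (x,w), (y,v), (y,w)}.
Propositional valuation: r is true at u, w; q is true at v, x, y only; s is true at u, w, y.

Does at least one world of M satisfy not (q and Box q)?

Yes

Let φ = not (q and Box q). Evaluate φ at each world:
  u (successors {v, w, x}): φ is true.
  v (successors {u, v, w, x, y}): φ is true.
  w (successors {u, v, w, x, y}): φ is true.
  x (successors {u, v, w}): φ is true.
  y (successors {v, w}): φ is true.
Detail at u (witness):
  At u: q and Box q is false, so not (q and Box q) is true.
    At u: q is false, Box q is false, so q and Box q is false.
      At u: Box q requires q at every successor {v, w, x}.
        q fails at w, so Box q is false at u.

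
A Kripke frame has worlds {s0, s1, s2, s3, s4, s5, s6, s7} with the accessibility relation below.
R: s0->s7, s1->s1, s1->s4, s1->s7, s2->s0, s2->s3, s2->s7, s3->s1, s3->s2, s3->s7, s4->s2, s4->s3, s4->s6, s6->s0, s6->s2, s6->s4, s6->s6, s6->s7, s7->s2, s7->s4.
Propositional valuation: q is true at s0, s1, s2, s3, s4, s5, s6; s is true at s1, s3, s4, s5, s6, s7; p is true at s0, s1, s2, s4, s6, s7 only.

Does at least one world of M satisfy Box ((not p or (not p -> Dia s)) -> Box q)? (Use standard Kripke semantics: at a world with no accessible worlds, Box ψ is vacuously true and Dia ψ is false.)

Yes

Let φ = Box ((not p or (not p -> Dia s)) -> Box q). Evaluate φ at each world:
  s0 (successors {s7}): φ is true.
  s1 (successors {s1, s4, s7}): φ is false.
  s2 (successors {s0, s3, s7}): φ is false.
  s3 (successors {s1, s2, s7}): φ is false.
  s4 (successors {s2, s3, s6}): φ is false.
  s5 (successors ∅): φ is true.
  s6 (successors {s0, s2, s4, s6, s7}): φ is false.
  s7 (successors {s2, s4}): φ is false.
Detail at s0 (witness):
  At s0: Box ((not p or (not p -> Dia s)) -> Box q) requires (not p or (not p -> Dia s)) -> Box q at every successor {s7}.
      At s7: not p or (not p -> Dia s) is true, Box q is true, so (not p or (not p -> Dia s)) -> Box q is true.
  So Box ((not p or (not p -> Dia s)) -> Box q) is true at s0.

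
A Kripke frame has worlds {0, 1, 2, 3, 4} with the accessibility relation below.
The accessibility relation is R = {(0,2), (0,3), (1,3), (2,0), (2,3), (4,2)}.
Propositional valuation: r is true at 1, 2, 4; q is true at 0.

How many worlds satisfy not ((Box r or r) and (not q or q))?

1

Let φ = not ((Box r or r) and (not q or q)). Evaluate φ at each world:
  0 (successors {2, 3}): φ is true.
  1 (successors {3}): φ is false.
  2 (successors {0, 3}): φ is false.
  3 (successors ∅): φ is false.
  4 (successors {2}): φ is false.
For instance, at 0:
  At 0: (Box r or r) and (not q or q) is false, so not ((Box r or r) and (not q or q)) is true.
    At 0: Box r or r is false, not q or q is true, so (Box r or r) and (not q or q) is false.
      At 0: Box r is false, r is false, so Box r or r is false.
Satisfying worlds: {0}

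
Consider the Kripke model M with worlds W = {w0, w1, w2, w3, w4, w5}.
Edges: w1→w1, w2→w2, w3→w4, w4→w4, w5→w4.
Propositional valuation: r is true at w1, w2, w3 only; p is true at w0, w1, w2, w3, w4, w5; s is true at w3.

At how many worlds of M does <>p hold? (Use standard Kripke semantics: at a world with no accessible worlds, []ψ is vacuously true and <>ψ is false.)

Let φ = <>p. Evaluate φ at each world:
  w0 (successors ∅): φ is false.
  w1 (successors {w1}): φ is true.
  w2 (successors {w2}): φ is true.
  w3 (successors {w4}): φ is true.
  w4 (successors {w4}): φ is true.
  w5 (successors {w4}): φ is true.
For instance, at w1:
  At w1: <>p requires p at some successor in {w1}.
    p holds at w1, so <>p is true at w1.
Satisfying worlds: {w1, w2, w3, w4, w5}

5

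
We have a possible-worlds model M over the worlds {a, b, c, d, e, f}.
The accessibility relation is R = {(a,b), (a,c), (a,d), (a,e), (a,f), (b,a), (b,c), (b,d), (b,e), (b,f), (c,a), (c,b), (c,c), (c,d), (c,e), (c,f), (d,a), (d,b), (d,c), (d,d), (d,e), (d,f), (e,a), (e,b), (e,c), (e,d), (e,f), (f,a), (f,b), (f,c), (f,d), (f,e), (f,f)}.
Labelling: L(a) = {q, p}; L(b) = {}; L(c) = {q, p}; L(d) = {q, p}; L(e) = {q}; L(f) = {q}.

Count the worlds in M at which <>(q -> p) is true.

Let φ = <>(q -> p). Evaluate φ at each world:
  a (successors {b, c, d, e, f}): φ is true.
  b (successors {a, c, d, e, f}): φ is true.
  c (successors {a, b, c, d, e, f}): φ is true.
  d (successors {a, b, c, d, e, f}): φ is true.
  e (successors {a, b, c, d, f}): φ is true.
  f (successors {a, b, c, d, e, f}): φ is true.
For instance, at f:
  At f: <>(q -> p) requires q -> p at some successor in {a, b, c, d, e, f}.
    q -> p holds at a, so <>(q -> p) is true at f.
Satisfying worlds: {a, b, c, d, e, f}

6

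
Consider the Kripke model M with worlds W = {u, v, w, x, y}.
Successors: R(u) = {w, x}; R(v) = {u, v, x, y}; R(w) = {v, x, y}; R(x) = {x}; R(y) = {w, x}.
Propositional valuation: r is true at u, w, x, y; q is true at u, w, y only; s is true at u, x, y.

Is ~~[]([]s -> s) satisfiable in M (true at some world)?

Recall that []ψ holds at a world iff ψ holds at every accessible world, and <>ψ holds iff ψ holds at some accessible world.
Let φ = ~~[]([]s -> s). Evaluate φ at each world:
  u (successors {w, x}): φ is true.
  v (successors {u, v, x, y}): φ is true.
  w (successors {v, x, y}): φ is true.
  x (successors {x}): φ is true.
  y (successors {w, x}): φ is true.
Detail at u (witness):
  At u: ~[]([]s -> s) is false, so ~~[]([]s -> s) is true.
    At u: []([]s -> s) is true, so ~[]([]s -> s) is false.
      At u: []([]s -> s) requires []s -> s at every successor {w, x}.
        At w: []s -> s is true.
        At x: []s -> s is true.
      So []([]s -> s) is true at u.

Yes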